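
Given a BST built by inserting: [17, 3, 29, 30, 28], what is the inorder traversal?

Tree insertion order: [17, 3, 29, 30, 28]
Tree (level-order array): [17, 3, 29, None, None, 28, 30]
Inorder traversal: [3, 17, 28, 29, 30]


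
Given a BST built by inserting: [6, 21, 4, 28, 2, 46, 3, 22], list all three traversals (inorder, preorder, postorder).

Tree insertion order: [6, 21, 4, 28, 2, 46, 3, 22]
Tree (level-order array): [6, 4, 21, 2, None, None, 28, None, 3, 22, 46]
Inorder (L, root, R): [2, 3, 4, 6, 21, 22, 28, 46]
Preorder (root, L, R): [6, 4, 2, 3, 21, 28, 22, 46]
Postorder (L, R, root): [3, 2, 4, 22, 46, 28, 21, 6]


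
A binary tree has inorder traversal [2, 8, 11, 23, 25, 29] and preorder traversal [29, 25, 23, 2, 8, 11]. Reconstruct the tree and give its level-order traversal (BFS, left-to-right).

Inorder:  [2, 8, 11, 23, 25, 29]
Preorder: [29, 25, 23, 2, 8, 11]
Algorithm: preorder visits root first, so consume preorder in order;
for each root, split the current inorder slice at that value into
left-subtree inorder and right-subtree inorder, then recurse.
Recursive splits:
  root=29; inorder splits into left=[2, 8, 11, 23, 25], right=[]
  root=25; inorder splits into left=[2, 8, 11, 23], right=[]
  root=23; inorder splits into left=[2, 8, 11], right=[]
  root=2; inorder splits into left=[], right=[8, 11]
  root=8; inorder splits into left=[], right=[11]
  root=11; inorder splits into left=[], right=[]
Reconstructed level-order: [29, 25, 23, 2, 8, 11]


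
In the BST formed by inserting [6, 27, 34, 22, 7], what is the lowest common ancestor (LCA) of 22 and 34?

Tree insertion order: [6, 27, 34, 22, 7]
Tree (level-order array): [6, None, 27, 22, 34, 7]
In a BST, the LCA of p=22, q=34 is the first node v on the
root-to-leaf path with p <= v <= q (go left if both < v, right if both > v).
Walk from root:
  at 6: both 22 and 34 > 6, go right
  at 27: 22 <= 27 <= 34, this is the LCA
LCA = 27


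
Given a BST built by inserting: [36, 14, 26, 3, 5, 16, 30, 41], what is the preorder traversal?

Tree insertion order: [36, 14, 26, 3, 5, 16, 30, 41]
Tree (level-order array): [36, 14, 41, 3, 26, None, None, None, 5, 16, 30]
Preorder traversal: [36, 14, 3, 5, 26, 16, 30, 41]


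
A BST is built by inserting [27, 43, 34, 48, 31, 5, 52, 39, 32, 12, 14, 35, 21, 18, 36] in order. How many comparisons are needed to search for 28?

Search path for 28: 27 -> 43 -> 34 -> 31
Found: False
Comparisons: 4


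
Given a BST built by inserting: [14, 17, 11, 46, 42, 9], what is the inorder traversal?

Tree insertion order: [14, 17, 11, 46, 42, 9]
Tree (level-order array): [14, 11, 17, 9, None, None, 46, None, None, 42]
Inorder traversal: [9, 11, 14, 17, 42, 46]


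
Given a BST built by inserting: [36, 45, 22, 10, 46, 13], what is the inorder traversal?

Tree insertion order: [36, 45, 22, 10, 46, 13]
Tree (level-order array): [36, 22, 45, 10, None, None, 46, None, 13]
Inorder traversal: [10, 13, 22, 36, 45, 46]


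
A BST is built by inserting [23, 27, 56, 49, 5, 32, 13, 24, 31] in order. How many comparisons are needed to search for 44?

Search path for 44: 23 -> 27 -> 56 -> 49 -> 32
Found: False
Comparisons: 5


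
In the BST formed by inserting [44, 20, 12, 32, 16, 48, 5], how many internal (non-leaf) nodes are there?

Tree built from: [44, 20, 12, 32, 16, 48, 5]
Tree (level-order array): [44, 20, 48, 12, 32, None, None, 5, 16]
Rule: An internal node has at least one child.
Per-node child counts:
  node 44: 2 child(ren)
  node 20: 2 child(ren)
  node 12: 2 child(ren)
  node 5: 0 child(ren)
  node 16: 0 child(ren)
  node 32: 0 child(ren)
  node 48: 0 child(ren)
Matching nodes: [44, 20, 12]
Count of internal (non-leaf) nodes: 3


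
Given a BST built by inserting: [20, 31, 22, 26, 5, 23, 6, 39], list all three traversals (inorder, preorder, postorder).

Tree insertion order: [20, 31, 22, 26, 5, 23, 6, 39]
Tree (level-order array): [20, 5, 31, None, 6, 22, 39, None, None, None, 26, None, None, 23]
Inorder (L, root, R): [5, 6, 20, 22, 23, 26, 31, 39]
Preorder (root, L, R): [20, 5, 6, 31, 22, 26, 23, 39]
Postorder (L, R, root): [6, 5, 23, 26, 22, 39, 31, 20]


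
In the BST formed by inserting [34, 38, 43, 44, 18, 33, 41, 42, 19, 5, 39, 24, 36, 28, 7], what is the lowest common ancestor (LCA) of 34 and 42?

Tree insertion order: [34, 38, 43, 44, 18, 33, 41, 42, 19, 5, 39, 24, 36, 28, 7]
Tree (level-order array): [34, 18, 38, 5, 33, 36, 43, None, 7, 19, None, None, None, 41, 44, None, None, None, 24, 39, 42, None, None, None, 28]
In a BST, the LCA of p=34, q=42 is the first node v on the
root-to-leaf path with p <= v <= q (go left if both < v, right if both > v).
Walk from root:
  at 34: 34 <= 34 <= 42, this is the LCA
LCA = 34


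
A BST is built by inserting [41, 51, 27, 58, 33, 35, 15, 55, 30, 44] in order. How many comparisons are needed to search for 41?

Search path for 41: 41
Found: True
Comparisons: 1


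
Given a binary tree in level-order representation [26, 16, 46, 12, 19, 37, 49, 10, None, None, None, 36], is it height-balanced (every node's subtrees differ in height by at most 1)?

Tree (level-order array): [26, 16, 46, 12, 19, 37, 49, 10, None, None, None, 36]
Definition: a tree is height-balanced if, at every node, |h(left) - h(right)| <= 1 (empty subtree has height -1).
Bottom-up per-node check:
  node 10: h_left=-1, h_right=-1, diff=0 [OK], height=0
  node 12: h_left=0, h_right=-1, diff=1 [OK], height=1
  node 19: h_left=-1, h_right=-1, diff=0 [OK], height=0
  node 16: h_left=1, h_right=0, diff=1 [OK], height=2
  node 36: h_left=-1, h_right=-1, diff=0 [OK], height=0
  node 37: h_left=0, h_right=-1, diff=1 [OK], height=1
  node 49: h_left=-1, h_right=-1, diff=0 [OK], height=0
  node 46: h_left=1, h_right=0, diff=1 [OK], height=2
  node 26: h_left=2, h_right=2, diff=0 [OK], height=3
All nodes satisfy the balance condition.
Result: Balanced


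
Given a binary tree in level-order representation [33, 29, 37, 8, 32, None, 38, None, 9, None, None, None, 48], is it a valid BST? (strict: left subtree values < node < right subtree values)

Level-order array: [33, 29, 37, 8, 32, None, 38, None, 9, None, None, None, 48]
Validate using subtree bounds (lo, hi): at each node, require lo < value < hi,
then recurse left with hi=value and right with lo=value.
Preorder trace (stopping at first violation):
  at node 33 with bounds (-inf, +inf): OK
  at node 29 with bounds (-inf, 33): OK
  at node 8 with bounds (-inf, 29): OK
  at node 9 with bounds (8, 29): OK
  at node 32 with bounds (29, 33): OK
  at node 37 with bounds (33, +inf): OK
  at node 38 with bounds (37, +inf): OK
  at node 48 with bounds (38, +inf): OK
No violation found at any node.
Result: Valid BST


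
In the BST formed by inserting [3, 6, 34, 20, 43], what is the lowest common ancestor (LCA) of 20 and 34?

Tree insertion order: [3, 6, 34, 20, 43]
Tree (level-order array): [3, None, 6, None, 34, 20, 43]
In a BST, the LCA of p=20, q=34 is the first node v on the
root-to-leaf path with p <= v <= q (go left if both < v, right if both > v).
Walk from root:
  at 3: both 20 and 34 > 3, go right
  at 6: both 20 and 34 > 6, go right
  at 34: 20 <= 34 <= 34, this is the LCA
LCA = 34


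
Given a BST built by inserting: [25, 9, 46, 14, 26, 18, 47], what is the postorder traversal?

Tree insertion order: [25, 9, 46, 14, 26, 18, 47]
Tree (level-order array): [25, 9, 46, None, 14, 26, 47, None, 18]
Postorder traversal: [18, 14, 9, 26, 47, 46, 25]


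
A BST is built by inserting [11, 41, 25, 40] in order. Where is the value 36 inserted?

Starting tree (level order): [11, None, 41, 25, None, None, 40]
Insertion path: 11 -> 41 -> 25 -> 40
Result: insert 36 as left child of 40
Final tree (level order): [11, None, 41, 25, None, None, 40, 36]


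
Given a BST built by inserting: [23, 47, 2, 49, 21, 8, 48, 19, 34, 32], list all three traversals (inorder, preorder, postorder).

Tree insertion order: [23, 47, 2, 49, 21, 8, 48, 19, 34, 32]
Tree (level-order array): [23, 2, 47, None, 21, 34, 49, 8, None, 32, None, 48, None, None, 19]
Inorder (L, root, R): [2, 8, 19, 21, 23, 32, 34, 47, 48, 49]
Preorder (root, L, R): [23, 2, 21, 8, 19, 47, 34, 32, 49, 48]
Postorder (L, R, root): [19, 8, 21, 2, 32, 34, 48, 49, 47, 23]


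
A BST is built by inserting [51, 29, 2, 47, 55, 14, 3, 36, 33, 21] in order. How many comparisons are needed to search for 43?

Search path for 43: 51 -> 29 -> 47 -> 36
Found: False
Comparisons: 4


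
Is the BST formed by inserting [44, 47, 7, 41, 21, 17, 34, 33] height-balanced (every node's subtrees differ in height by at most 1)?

Tree (level-order array): [44, 7, 47, None, 41, None, None, 21, None, 17, 34, None, None, 33]
Definition: a tree is height-balanced if, at every node, |h(left) - h(right)| <= 1 (empty subtree has height -1).
Bottom-up per-node check:
  node 17: h_left=-1, h_right=-1, diff=0 [OK], height=0
  node 33: h_left=-1, h_right=-1, diff=0 [OK], height=0
  node 34: h_left=0, h_right=-1, diff=1 [OK], height=1
  node 21: h_left=0, h_right=1, diff=1 [OK], height=2
  node 41: h_left=2, h_right=-1, diff=3 [FAIL (|2--1|=3 > 1)], height=3
  node 7: h_left=-1, h_right=3, diff=4 [FAIL (|-1-3|=4 > 1)], height=4
  node 47: h_left=-1, h_right=-1, diff=0 [OK], height=0
  node 44: h_left=4, h_right=0, diff=4 [FAIL (|4-0|=4 > 1)], height=5
Node 41 violates the condition: |2 - -1| = 3 > 1.
Result: Not balanced


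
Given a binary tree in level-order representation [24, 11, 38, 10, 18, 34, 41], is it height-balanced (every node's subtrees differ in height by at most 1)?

Tree (level-order array): [24, 11, 38, 10, 18, 34, 41]
Definition: a tree is height-balanced if, at every node, |h(left) - h(right)| <= 1 (empty subtree has height -1).
Bottom-up per-node check:
  node 10: h_left=-1, h_right=-1, diff=0 [OK], height=0
  node 18: h_left=-1, h_right=-1, diff=0 [OK], height=0
  node 11: h_left=0, h_right=0, diff=0 [OK], height=1
  node 34: h_left=-1, h_right=-1, diff=0 [OK], height=0
  node 41: h_left=-1, h_right=-1, diff=0 [OK], height=0
  node 38: h_left=0, h_right=0, diff=0 [OK], height=1
  node 24: h_left=1, h_right=1, diff=0 [OK], height=2
All nodes satisfy the balance condition.
Result: Balanced


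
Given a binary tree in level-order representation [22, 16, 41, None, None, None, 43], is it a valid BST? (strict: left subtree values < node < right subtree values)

Level-order array: [22, 16, 41, None, None, None, 43]
Validate using subtree bounds (lo, hi): at each node, require lo < value < hi,
then recurse left with hi=value and right with lo=value.
Preorder trace (stopping at first violation):
  at node 22 with bounds (-inf, +inf): OK
  at node 16 with bounds (-inf, 22): OK
  at node 41 with bounds (22, +inf): OK
  at node 43 with bounds (41, +inf): OK
No violation found at any node.
Result: Valid BST


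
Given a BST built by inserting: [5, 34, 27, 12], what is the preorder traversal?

Tree insertion order: [5, 34, 27, 12]
Tree (level-order array): [5, None, 34, 27, None, 12]
Preorder traversal: [5, 34, 27, 12]


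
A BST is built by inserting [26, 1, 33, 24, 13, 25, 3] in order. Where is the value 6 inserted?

Starting tree (level order): [26, 1, 33, None, 24, None, None, 13, 25, 3]
Insertion path: 26 -> 1 -> 24 -> 13 -> 3
Result: insert 6 as right child of 3
Final tree (level order): [26, 1, 33, None, 24, None, None, 13, 25, 3, None, None, None, None, 6]


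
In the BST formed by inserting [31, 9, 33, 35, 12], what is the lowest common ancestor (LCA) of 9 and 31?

Tree insertion order: [31, 9, 33, 35, 12]
Tree (level-order array): [31, 9, 33, None, 12, None, 35]
In a BST, the LCA of p=9, q=31 is the first node v on the
root-to-leaf path with p <= v <= q (go left if both < v, right if both > v).
Walk from root:
  at 31: 9 <= 31 <= 31, this is the LCA
LCA = 31


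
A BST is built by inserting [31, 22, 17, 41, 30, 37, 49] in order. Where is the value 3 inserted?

Starting tree (level order): [31, 22, 41, 17, 30, 37, 49]
Insertion path: 31 -> 22 -> 17
Result: insert 3 as left child of 17
Final tree (level order): [31, 22, 41, 17, 30, 37, 49, 3]


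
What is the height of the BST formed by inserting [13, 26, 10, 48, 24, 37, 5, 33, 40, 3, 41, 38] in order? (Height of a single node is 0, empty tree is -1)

Insertion order: [13, 26, 10, 48, 24, 37, 5, 33, 40, 3, 41, 38]
Tree (level-order array): [13, 10, 26, 5, None, 24, 48, 3, None, None, None, 37, None, None, None, 33, 40, None, None, 38, 41]
Compute height bottom-up (empty subtree = -1):
  height(3) = 1 + max(-1, -1) = 0
  height(5) = 1 + max(0, -1) = 1
  height(10) = 1 + max(1, -1) = 2
  height(24) = 1 + max(-1, -1) = 0
  height(33) = 1 + max(-1, -1) = 0
  height(38) = 1 + max(-1, -1) = 0
  height(41) = 1 + max(-1, -1) = 0
  height(40) = 1 + max(0, 0) = 1
  height(37) = 1 + max(0, 1) = 2
  height(48) = 1 + max(2, -1) = 3
  height(26) = 1 + max(0, 3) = 4
  height(13) = 1 + max(2, 4) = 5
Height = 5


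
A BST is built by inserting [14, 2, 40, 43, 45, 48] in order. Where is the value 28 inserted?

Starting tree (level order): [14, 2, 40, None, None, None, 43, None, 45, None, 48]
Insertion path: 14 -> 40
Result: insert 28 as left child of 40
Final tree (level order): [14, 2, 40, None, None, 28, 43, None, None, None, 45, None, 48]


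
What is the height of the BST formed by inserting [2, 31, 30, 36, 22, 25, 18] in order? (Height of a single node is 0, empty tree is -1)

Insertion order: [2, 31, 30, 36, 22, 25, 18]
Tree (level-order array): [2, None, 31, 30, 36, 22, None, None, None, 18, 25]
Compute height bottom-up (empty subtree = -1):
  height(18) = 1 + max(-1, -1) = 0
  height(25) = 1 + max(-1, -1) = 0
  height(22) = 1 + max(0, 0) = 1
  height(30) = 1 + max(1, -1) = 2
  height(36) = 1 + max(-1, -1) = 0
  height(31) = 1 + max(2, 0) = 3
  height(2) = 1 + max(-1, 3) = 4
Height = 4


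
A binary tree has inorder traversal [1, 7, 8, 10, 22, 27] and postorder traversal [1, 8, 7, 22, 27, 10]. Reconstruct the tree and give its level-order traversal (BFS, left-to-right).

Inorder:   [1, 7, 8, 10, 22, 27]
Postorder: [1, 8, 7, 22, 27, 10]
Algorithm: postorder visits root last, so walk postorder right-to-left;
each value is the root of the current inorder slice — split it at that
value, recurse on the right subtree first, then the left.
Recursive splits:
  root=10; inorder splits into left=[1, 7, 8], right=[22, 27]
  root=27; inorder splits into left=[22], right=[]
  root=22; inorder splits into left=[], right=[]
  root=7; inorder splits into left=[1], right=[8]
  root=8; inorder splits into left=[], right=[]
  root=1; inorder splits into left=[], right=[]
Reconstructed level-order: [10, 7, 27, 1, 8, 22]


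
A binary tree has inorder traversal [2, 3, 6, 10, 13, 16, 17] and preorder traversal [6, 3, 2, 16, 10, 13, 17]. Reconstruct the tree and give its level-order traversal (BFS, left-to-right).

Inorder:  [2, 3, 6, 10, 13, 16, 17]
Preorder: [6, 3, 2, 16, 10, 13, 17]
Algorithm: preorder visits root first, so consume preorder in order;
for each root, split the current inorder slice at that value into
left-subtree inorder and right-subtree inorder, then recurse.
Recursive splits:
  root=6; inorder splits into left=[2, 3], right=[10, 13, 16, 17]
  root=3; inorder splits into left=[2], right=[]
  root=2; inorder splits into left=[], right=[]
  root=16; inorder splits into left=[10, 13], right=[17]
  root=10; inorder splits into left=[], right=[13]
  root=13; inorder splits into left=[], right=[]
  root=17; inorder splits into left=[], right=[]
Reconstructed level-order: [6, 3, 16, 2, 10, 17, 13]


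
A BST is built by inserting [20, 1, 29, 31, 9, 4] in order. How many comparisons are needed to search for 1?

Search path for 1: 20 -> 1
Found: True
Comparisons: 2


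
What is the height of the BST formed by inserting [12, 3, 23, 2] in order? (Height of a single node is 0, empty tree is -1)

Insertion order: [12, 3, 23, 2]
Tree (level-order array): [12, 3, 23, 2]
Compute height bottom-up (empty subtree = -1):
  height(2) = 1 + max(-1, -1) = 0
  height(3) = 1 + max(0, -1) = 1
  height(23) = 1 + max(-1, -1) = 0
  height(12) = 1 + max(1, 0) = 2
Height = 2


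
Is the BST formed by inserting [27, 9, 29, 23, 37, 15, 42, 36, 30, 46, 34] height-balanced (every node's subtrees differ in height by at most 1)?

Tree (level-order array): [27, 9, 29, None, 23, None, 37, 15, None, 36, 42, None, None, 30, None, None, 46, None, 34]
Definition: a tree is height-balanced if, at every node, |h(left) - h(right)| <= 1 (empty subtree has height -1).
Bottom-up per-node check:
  node 15: h_left=-1, h_right=-1, diff=0 [OK], height=0
  node 23: h_left=0, h_right=-1, diff=1 [OK], height=1
  node 9: h_left=-1, h_right=1, diff=2 [FAIL (|-1-1|=2 > 1)], height=2
  node 34: h_left=-1, h_right=-1, diff=0 [OK], height=0
  node 30: h_left=-1, h_right=0, diff=1 [OK], height=1
  node 36: h_left=1, h_right=-1, diff=2 [FAIL (|1--1|=2 > 1)], height=2
  node 46: h_left=-1, h_right=-1, diff=0 [OK], height=0
  node 42: h_left=-1, h_right=0, diff=1 [OK], height=1
  node 37: h_left=2, h_right=1, diff=1 [OK], height=3
  node 29: h_left=-1, h_right=3, diff=4 [FAIL (|-1-3|=4 > 1)], height=4
  node 27: h_left=2, h_right=4, diff=2 [FAIL (|2-4|=2 > 1)], height=5
Node 9 violates the condition: |-1 - 1| = 2 > 1.
Result: Not balanced


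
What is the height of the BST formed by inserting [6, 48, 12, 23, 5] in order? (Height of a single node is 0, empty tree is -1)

Insertion order: [6, 48, 12, 23, 5]
Tree (level-order array): [6, 5, 48, None, None, 12, None, None, 23]
Compute height bottom-up (empty subtree = -1):
  height(5) = 1 + max(-1, -1) = 0
  height(23) = 1 + max(-1, -1) = 0
  height(12) = 1 + max(-1, 0) = 1
  height(48) = 1 + max(1, -1) = 2
  height(6) = 1 + max(0, 2) = 3
Height = 3


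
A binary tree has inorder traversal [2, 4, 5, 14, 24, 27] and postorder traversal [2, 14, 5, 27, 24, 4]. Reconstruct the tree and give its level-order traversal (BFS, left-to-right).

Inorder:   [2, 4, 5, 14, 24, 27]
Postorder: [2, 14, 5, 27, 24, 4]
Algorithm: postorder visits root last, so walk postorder right-to-left;
each value is the root of the current inorder slice — split it at that
value, recurse on the right subtree first, then the left.
Recursive splits:
  root=4; inorder splits into left=[2], right=[5, 14, 24, 27]
  root=24; inorder splits into left=[5, 14], right=[27]
  root=27; inorder splits into left=[], right=[]
  root=5; inorder splits into left=[], right=[14]
  root=14; inorder splits into left=[], right=[]
  root=2; inorder splits into left=[], right=[]
Reconstructed level-order: [4, 2, 24, 5, 27, 14]


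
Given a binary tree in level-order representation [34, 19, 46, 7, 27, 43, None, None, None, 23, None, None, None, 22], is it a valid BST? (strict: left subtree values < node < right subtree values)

Level-order array: [34, 19, 46, 7, 27, 43, None, None, None, 23, None, None, None, 22]
Validate using subtree bounds (lo, hi): at each node, require lo < value < hi,
then recurse left with hi=value and right with lo=value.
Preorder trace (stopping at first violation):
  at node 34 with bounds (-inf, +inf): OK
  at node 19 with bounds (-inf, 34): OK
  at node 7 with bounds (-inf, 19): OK
  at node 27 with bounds (19, 34): OK
  at node 23 with bounds (19, 27): OK
  at node 22 with bounds (19, 23): OK
  at node 46 with bounds (34, +inf): OK
  at node 43 with bounds (34, 46): OK
No violation found at any node.
Result: Valid BST


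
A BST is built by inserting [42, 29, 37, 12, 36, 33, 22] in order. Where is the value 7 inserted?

Starting tree (level order): [42, 29, None, 12, 37, None, 22, 36, None, None, None, 33]
Insertion path: 42 -> 29 -> 12
Result: insert 7 as left child of 12
Final tree (level order): [42, 29, None, 12, 37, 7, 22, 36, None, None, None, None, None, 33]


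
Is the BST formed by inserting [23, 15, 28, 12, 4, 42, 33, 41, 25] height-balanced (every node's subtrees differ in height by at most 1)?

Tree (level-order array): [23, 15, 28, 12, None, 25, 42, 4, None, None, None, 33, None, None, None, None, 41]
Definition: a tree is height-balanced if, at every node, |h(left) - h(right)| <= 1 (empty subtree has height -1).
Bottom-up per-node check:
  node 4: h_left=-1, h_right=-1, diff=0 [OK], height=0
  node 12: h_left=0, h_right=-1, diff=1 [OK], height=1
  node 15: h_left=1, h_right=-1, diff=2 [FAIL (|1--1|=2 > 1)], height=2
  node 25: h_left=-1, h_right=-1, diff=0 [OK], height=0
  node 41: h_left=-1, h_right=-1, diff=0 [OK], height=0
  node 33: h_left=-1, h_right=0, diff=1 [OK], height=1
  node 42: h_left=1, h_right=-1, diff=2 [FAIL (|1--1|=2 > 1)], height=2
  node 28: h_left=0, h_right=2, diff=2 [FAIL (|0-2|=2 > 1)], height=3
  node 23: h_left=2, h_right=3, diff=1 [OK], height=4
Node 15 violates the condition: |1 - -1| = 2 > 1.
Result: Not balanced


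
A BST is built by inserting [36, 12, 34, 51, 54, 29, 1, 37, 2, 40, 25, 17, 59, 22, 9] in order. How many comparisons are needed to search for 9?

Search path for 9: 36 -> 12 -> 1 -> 2 -> 9
Found: True
Comparisons: 5


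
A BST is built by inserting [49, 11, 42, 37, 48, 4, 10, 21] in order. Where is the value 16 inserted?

Starting tree (level order): [49, 11, None, 4, 42, None, 10, 37, 48, None, None, 21]
Insertion path: 49 -> 11 -> 42 -> 37 -> 21
Result: insert 16 as left child of 21
Final tree (level order): [49, 11, None, 4, 42, None, 10, 37, 48, None, None, 21, None, None, None, 16]


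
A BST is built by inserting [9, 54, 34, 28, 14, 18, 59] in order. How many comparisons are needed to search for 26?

Search path for 26: 9 -> 54 -> 34 -> 28 -> 14 -> 18
Found: False
Comparisons: 6


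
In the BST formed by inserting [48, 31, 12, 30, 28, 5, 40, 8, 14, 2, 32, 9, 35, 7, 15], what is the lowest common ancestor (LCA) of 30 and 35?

Tree insertion order: [48, 31, 12, 30, 28, 5, 40, 8, 14, 2, 32, 9, 35, 7, 15]
Tree (level-order array): [48, 31, None, 12, 40, 5, 30, 32, None, 2, 8, 28, None, None, 35, None, None, 7, 9, 14, None, None, None, None, None, None, None, None, 15]
In a BST, the LCA of p=30, q=35 is the first node v on the
root-to-leaf path with p <= v <= q (go left if both < v, right if both > v).
Walk from root:
  at 48: both 30 and 35 < 48, go left
  at 31: 30 <= 31 <= 35, this is the LCA
LCA = 31


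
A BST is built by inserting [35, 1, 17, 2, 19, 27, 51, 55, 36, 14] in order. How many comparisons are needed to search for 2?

Search path for 2: 35 -> 1 -> 17 -> 2
Found: True
Comparisons: 4


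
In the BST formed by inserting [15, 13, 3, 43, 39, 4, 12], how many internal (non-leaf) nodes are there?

Tree built from: [15, 13, 3, 43, 39, 4, 12]
Tree (level-order array): [15, 13, 43, 3, None, 39, None, None, 4, None, None, None, 12]
Rule: An internal node has at least one child.
Per-node child counts:
  node 15: 2 child(ren)
  node 13: 1 child(ren)
  node 3: 1 child(ren)
  node 4: 1 child(ren)
  node 12: 0 child(ren)
  node 43: 1 child(ren)
  node 39: 0 child(ren)
Matching nodes: [15, 13, 3, 4, 43]
Count of internal (non-leaf) nodes: 5


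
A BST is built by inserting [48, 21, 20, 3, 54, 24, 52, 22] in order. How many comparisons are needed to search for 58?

Search path for 58: 48 -> 54
Found: False
Comparisons: 2


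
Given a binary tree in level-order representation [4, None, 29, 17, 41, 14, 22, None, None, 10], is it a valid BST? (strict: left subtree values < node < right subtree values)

Level-order array: [4, None, 29, 17, 41, 14, 22, None, None, 10]
Validate using subtree bounds (lo, hi): at each node, require lo < value < hi,
then recurse left with hi=value and right with lo=value.
Preorder trace (stopping at first violation):
  at node 4 with bounds (-inf, +inf): OK
  at node 29 with bounds (4, +inf): OK
  at node 17 with bounds (4, 29): OK
  at node 14 with bounds (4, 17): OK
  at node 10 with bounds (4, 14): OK
  at node 22 with bounds (17, 29): OK
  at node 41 with bounds (29, +inf): OK
No violation found at any node.
Result: Valid BST


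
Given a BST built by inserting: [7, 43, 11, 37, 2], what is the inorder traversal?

Tree insertion order: [7, 43, 11, 37, 2]
Tree (level-order array): [7, 2, 43, None, None, 11, None, None, 37]
Inorder traversal: [2, 7, 11, 37, 43]


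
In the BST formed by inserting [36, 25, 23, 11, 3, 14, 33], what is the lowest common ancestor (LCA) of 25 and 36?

Tree insertion order: [36, 25, 23, 11, 3, 14, 33]
Tree (level-order array): [36, 25, None, 23, 33, 11, None, None, None, 3, 14]
In a BST, the LCA of p=25, q=36 is the first node v on the
root-to-leaf path with p <= v <= q (go left if both < v, right if both > v).
Walk from root:
  at 36: 25 <= 36 <= 36, this is the LCA
LCA = 36


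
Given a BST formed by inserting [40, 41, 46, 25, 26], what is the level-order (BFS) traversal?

Tree insertion order: [40, 41, 46, 25, 26]
Tree (level-order array): [40, 25, 41, None, 26, None, 46]
BFS from the root, enqueuing left then right child of each popped node:
  queue [40] -> pop 40, enqueue [25, 41], visited so far: [40]
  queue [25, 41] -> pop 25, enqueue [26], visited so far: [40, 25]
  queue [41, 26] -> pop 41, enqueue [46], visited so far: [40, 25, 41]
  queue [26, 46] -> pop 26, enqueue [none], visited so far: [40, 25, 41, 26]
  queue [46] -> pop 46, enqueue [none], visited so far: [40, 25, 41, 26, 46]
Result: [40, 25, 41, 26, 46]


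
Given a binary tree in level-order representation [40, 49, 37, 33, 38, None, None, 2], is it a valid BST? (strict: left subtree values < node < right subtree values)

Level-order array: [40, 49, 37, 33, 38, None, None, 2]
Validate using subtree bounds (lo, hi): at each node, require lo < value < hi,
then recurse left with hi=value and right with lo=value.
Preorder trace (stopping at first violation):
  at node 40 with bounds (-inf, +inf): OK
  at node 49 with bounds (-inf, 40): VIOLATION
Node 49 violates its bound: not (-inf < 49 < 40).
Result: Not a valid BST


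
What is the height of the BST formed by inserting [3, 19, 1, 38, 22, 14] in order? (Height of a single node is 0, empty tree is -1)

Insertion order: [3, 19, 1, 38, 22, 14]
Tree (level-order array): [3, 1, 19, None, None, 14, 38, None, None, 22]
Compute height bottom-up (empty subtree = -1):
  height(1) = 1 + max(-1, -1) = 0
  height(14) = 1 + max(-1, -1) = 0
  height(22) = 1 + max(-1, -1) = 0
  height(38) = 1 + max(0, -1) = 1
  height(19) = 1 + max(0, 1) = 2
  height(3) = 1 + max(0, 2) = 3
Height = 3


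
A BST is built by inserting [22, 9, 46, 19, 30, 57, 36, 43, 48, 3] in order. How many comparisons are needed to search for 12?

Search path for 12: 22 -> 9 -> 19
Found: False
Comparisons: 3


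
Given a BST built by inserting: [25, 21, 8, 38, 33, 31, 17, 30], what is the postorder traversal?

Tree insertion order: [25, 21, 8, 38, 33, 31, 17, 30]
Tree (level-order array): [25, 21, 38, 8, None, 33, None, None, 17, 31, None, None, None, 30]
Postorder traversal: [17, 8, 21, 30, 31, 33, 38, 25]


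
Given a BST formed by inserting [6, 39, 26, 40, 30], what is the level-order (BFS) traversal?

Tree insertion order: [6, 39, 26, 40, 30]
Tree (level-order array): [6, None, 39, 26, 40, None, 30]
BFS from the root, enqueuing left then right child of each popped node:
  queue [6] -> pop 6, enqueue [39], visited so far: [6]
  queue [39] -> pop 39, enqueue [26, 40], visited so far: [6, 39]
  queue [26, 40] -> pop 26, enqueue [30], visited so far: [6, 39, 26]
  queue [40, 30] -> pop 40, enqueue [none], visited so far: [6, 39, 26, 40]
  queue [30] -> pop 30, enqueue [none], visited so far: [6, 39, 26, 40, 30]
Result: [6, 39, 26, 40, 30]


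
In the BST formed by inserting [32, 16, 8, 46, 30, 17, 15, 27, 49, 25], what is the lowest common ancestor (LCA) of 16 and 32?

Tree insertion order: [32, 16, 8, 46, 30, 17, 15, 27, 49, 25]
Tree (level-order array): [32, 16, 46, 8, 30, None, 49, None, 15, 17, None, None, None, None, None, None, 27, 25]
In a BST, the LCA of p=16, q=32 is the first node v on the
root-to-leaf path with p <= v <= q (go left if both < v, right if both > v).
Walk from root:
  at 32: 16 <= 32 <= 32, this is the LCA
LCA = 32


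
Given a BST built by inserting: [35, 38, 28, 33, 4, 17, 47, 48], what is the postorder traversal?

Tree insertion order: [35, 38, 28, 33, 4, 17, 47, 48]
Tree (level-order array): [35, 28, 38, 4, 33, None, 47, None, 17, None, None, None, 48]
Postorder traversal: [17, 4, 33, 28, 48, 47, 38, 35]


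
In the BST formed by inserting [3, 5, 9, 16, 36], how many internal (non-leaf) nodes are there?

Tree built from: [3, 5, 9, 16, 36]
Tree (level-order array): [3, None, 5, None, 9, None, 16, None, 36]
Rule: An internal node has at least one child.
Per-node child counts:
  node 3: 1 child(ren)
  node 5: 1 child(ren)
  node 9: 1 child(ren)
  node 16: 1 child(ren)
  node 36: 0 child(ren)
Matching nodes: [3, 5, 9, 16]
Count of internal (non-leaf) nodes: 4


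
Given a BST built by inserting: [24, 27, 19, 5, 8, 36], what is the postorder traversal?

Tree insertion order: [24, 27, 19, 5, 8, 36]
Tree (level-order array): [24, 19, 27, 5, None, None, 36, None, 8]
Postorder traversal: [8, 5, 19, 36, 27, 24]


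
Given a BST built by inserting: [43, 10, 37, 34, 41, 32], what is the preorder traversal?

Tree insertion order: [43, 10, 37, 34, 41, 32]
Tree (level-order array): [43, 10, None, None, 37, 34, 41, 32]
Preorder traversal: [43, 10, 37, 34, 32, 41]


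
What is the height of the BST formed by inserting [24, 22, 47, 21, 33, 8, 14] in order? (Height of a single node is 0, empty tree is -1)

Insertion order: [24, 22, 47, 21, 33, 8, 14]
Tree (level-order array): [24, 22, 47, 21, None, 33, None, 8, None, None, None, None, 14]
Compute height bottom-up (empty subtree = -1):
  height(14) = 1 + max(-1, -1) = 0
  height(8) = 1 + max(-1, 0) = 1
  height(21) = 1 + max(1, -1) = 2
  height(22) = 1 + max(2, -1) = 3
  height(33) = 1 + max(-1, -1) = 0
  height(47) = 1 + max(0, -1) = 1
  height(24) = 1 + max(3, 1) = 4
Height = 4


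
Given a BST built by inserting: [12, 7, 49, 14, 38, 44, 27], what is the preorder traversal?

Tree insertion order: [12, 7, 49, 14, 38, 44, 27]
Tree (level-order array): [12, 7, 49, None, None, 14, None, None, 38, 27, 44]
Preorder traversal: [12, 7, 49, 14, 38, 27, 44]


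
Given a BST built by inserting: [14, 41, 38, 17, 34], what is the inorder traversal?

Tree insertion order: [14, 41, 38, 17, 34]
Tree (level-order array): [14, None, 41, 38, None, 17, None, None, 34]
Inorder traversal: [14, 17, 34, 38, 41]


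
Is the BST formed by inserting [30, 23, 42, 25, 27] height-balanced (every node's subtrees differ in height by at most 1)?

Tree (level-order array): [30, 23, 42, None, 25, None, None, None, 27]
Definition: a tree is height-balanced if, at every node, |h(left) - h(right)| <= 1 (empty subtree has height -1).
Bottom-up per-node check:
  node 27: h_left=-1, h_right=-1, diff=0 [OK], height=0
  node 25: h_left=-1, h_right=0, diff=1 [OK], height=1
  node 23: h_left=-1, h_right=1, diff=2 [FAIL (|-1-1|=2 > 1)], height=2
  node 42: h_left=-1, h_right=-1, diff=0 [OK], height=0
  node 30: h_left=2, h_right=0, diff=2 [FAIL (|2-0|=2 > 1)], height=3
Node 23 violates the condition: |-1 - 1| = 2 > 1.
Result: Not balanced


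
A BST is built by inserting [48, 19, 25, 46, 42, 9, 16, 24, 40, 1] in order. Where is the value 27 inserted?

Starting tree (level order): [48, 19, None, 9, 25, 1, 16, 24, 46, None, None, None, None, None, None, 42, None, 40]
Insertion path: 48 -> 19 -> 25 -> 46 -> 42 -> 40
Result: insert 27 as left child of 40
Final tree (level order): [48, 19, None, 9, 25, 1, 16, 24, 46, None, None, None, None, None, None, 42, None, 40, None, 27]


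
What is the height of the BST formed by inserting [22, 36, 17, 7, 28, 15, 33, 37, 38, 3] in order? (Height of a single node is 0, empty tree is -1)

Insertion order: [22, 36, 17, 7, 28, 15, 33, 37, 38, 3]
Tree (level-order array): [22, 17, 36, 7, None, 28, 37, 3, 15, None, 33, None, 38]
Compute height bottom-up (empty subtree = -1):
  height(3) = 1 + max(-1, -1) = 0
  height(15) = 1 + max(-1, -1) = 0
  height(7) = 1 + max(0, 0) = 1
  height(17) = 1 + max(1, -1) = 2
  height(33) = 1 + max(-1, -1) = 0
  height(28) = 1 + max(-1, 0) = 1
  height(38) = 1 + max(-1, -1) = 0
  height(37) = 1 + max(-1, 0) = 1
  height(36) = 1 + max(1, 1) = 2
  height(22) = 1 + max(2, 2) = 3
Height = 3


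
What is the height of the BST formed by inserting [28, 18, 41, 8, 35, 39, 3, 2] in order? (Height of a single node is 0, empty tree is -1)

Insertion order: [28, 18, 41, 8, 35, 39, 3, 2]
Tree (level-order array): [28, 18, 41, 8, None, 35, None, 3, None, None, 39, 2]
Compute height bottom-up (empty subtree = -1):
  height(2) = 1 + max(-1, -1) = 0
  height(3) = 1 + max(0, -1) = 1
  height(8) = 1 + max(1, -1) = 2
  height(18) = 1 + max(2, -1) = 3
  height(39) = 1 + max(-1, -1) = 0
  height(35) = 1 + max(-1, 0) = 1
  height(41) = 1 + max(1, -1) = 2
  height(28) = 1 + max(3, 2) = 4
Height = 4


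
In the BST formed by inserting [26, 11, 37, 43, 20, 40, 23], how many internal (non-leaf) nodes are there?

Tree built from: [26, 11, 37, 43, 20, 40, 23]
Tree (level-order array): [26, 11, 37, None, 20, None, 43, None, 23, 40]
Rule: An internal node has at least one child.
Per-node child counts:
  node 26: 2 child(ren)
  node 11: 1 child(ren)
  node 20: 1 child(ren)
  node 23: 0 child(ren)
  node 37: 1 child(ren)
  node 43: 1 child(ren)
  node 40: 0 child(ren)
Matching nodes: [26, 11, 20, 37, 43]
Count of internal (non-leaf) nodes: 5


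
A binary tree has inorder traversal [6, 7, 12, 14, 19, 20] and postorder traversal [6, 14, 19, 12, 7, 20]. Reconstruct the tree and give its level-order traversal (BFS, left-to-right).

Inorder:   [6, 7, 12, 14, 19, 20]
Postorder: [6, 14, 19, 12, 7, 20]
Algorithm: postorder visits root last, so walk postorder right-to-left;
each value is the root of the current inorder slice — split it at that
value, recurse on the right subtree first, then the left.
Recursive splits:
  root=20; inorder splits into left=[6, 7, 12, 14, 19], right=[]
  root=7; inorder splits into left=[6], right=[12, 14, 19]
  root=12; inorder splits into left=[], right=[14, 19]
  root=19; inorder splits into left=[14], right=[]
  root=14; inorder splits into left=[], right=[]
  root=6; inorder splits into left=[], right=[]
Reconstructed level-order: [20, 7, 6, 12, 19, 14]


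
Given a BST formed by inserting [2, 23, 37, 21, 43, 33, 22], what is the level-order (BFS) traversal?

Tree insertion order: [2, 23, 37, 21, 43, 33, 22]
Tree (level-order array): [2, None, 23, 21, 37, None, 22, 33, 43]
BFS from the root, enqueuing left then right child of each popped node:
  queue [2] -> pop 2, enqueue [23], visited so far: [2]
  queue [23] -> pop 23, enqueue [21, 37], visited so far: [2, 23]
  queue [21, 37] -> pop 21, enqueue [22], visited so far: [2, 23, 21]
  queue [37, 22] -> pop 37, enqueue [33, 43], visited so far: [2, 23, 21, 37]
  queue [22, 33, 43] -> pop 22, enqueue [none], visited so far: [2, 23, 21, 37, 22]
  queue [33, 43] -> pop 33, enqueue [none], visited so far: [2, 23, 21, 37, 22, 33]
  queue [43] -> pop 43, enqueue [none], visited so far: [2, 23, 21, 37, 22, 33, 43]
Result: [2, 23, 21, 37, 22, 33, 43]


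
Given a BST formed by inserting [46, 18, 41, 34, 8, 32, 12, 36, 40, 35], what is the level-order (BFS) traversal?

Tree insertion order: [46, 18, 41, 34, 8, 32, 12, 36, 40, 35]
Tree (level-order array): [46, 18, None, 8, 41, None, 12, 34, None, None, None, 32, 36, None, None, 35, 40]
BFS from the root, enqueuing left then right child of each popped node:
  queue [46] -> pop 46, enqueue [18], visited so far: [46]
  queue [18] -> pop 18, enqueue [8, 41], visited so far: [46, 18]
  queue [8, 41] -> pop 8, enqueue [12], visited so far: [46, 18, 8]
  queue [41, 12] -> pop 41, enqueue [34], visited so far: [46, 18, 8, 41]
  queue [12, 34] -> pop 12, enqueue [none], visited so far: [46, 18, 8, 41, 12]
  queue [34] -> pop 34, enqueue [32, 36], visited so far: [46, 18, 8, 41, 12, 34]
  queue [32, 36] -> pop 32, enqueue [none], visited so far: [46, 18, 8, 41, 12, 34, 32]
  queue [36] -> pop 36, enqueue [35, 40], visited so far: [46, 18, 8, 41, 12, 34, 32, 36]
  queue [35, 40] -> pop 35, enqueue [none], visited so far: [46, 18, 8, 41, 12, 34, 32, 36, 35]
  queue [40] -> pop 40, enqueue [none], visited so far: [46, 18, 8, 41, 12, 34, 32, 36, 35, 40]
Result: [46, 18, 8, 41, 12, 34, 32, 36, 35, 40]


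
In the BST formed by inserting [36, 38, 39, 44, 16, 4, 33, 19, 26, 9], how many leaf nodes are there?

Tree built from: [36, 38, 39, 44, 16, 4, 33, 19, 26, 9]
Tree (level-order array): [36, 16, 38, 4, 33, None, 39, None, 9, 19, None, None, 44, None, None, None, 26]
Rule: A leaf has 0 children.
Per-node child counts:
  node 36: 2 child(ren)
  node 16: 2 child(ren)
  node 4: 1 child(ren)
  node 9: 0 child(ren)
  node 33: 1 child(ren)
  node 19: 1 child(ren)
  node 26: 0 child(ren)
  node 38: 1 child(ren)
  node 39: 1 child(ren)
  node 44: 0 child(ren)
Matching nodes: [9, 26, 44]
Count of leaf nodes: 3


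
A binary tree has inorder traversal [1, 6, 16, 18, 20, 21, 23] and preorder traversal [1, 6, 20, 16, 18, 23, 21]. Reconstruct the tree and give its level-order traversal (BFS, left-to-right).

Inorder:  [1, 6, 16, 18, 20, 21, 23]
Preorder: [1, 6, 20, 16, 18, 23, 21]
Algorithm: preorder visits root first, so consume preorder in order;
for each root, split the current inorder slice at that value into
left-subtree inorder and right-subtree inorder, then recurse.
Recursive splits:
  root=1; inorder splits into left=[], right=[6, 16, 18, 20, 21, 23]
  root=6; inorder splits into left=[], right=[16, 18, 20, 21, 23]
  root=20; inorder splits into left=[16, 18], right=[21, 23]
  root=16; inorder splits into left=[], right=[18]
  root=18; inorder splits into left=[], right=[]
  root=23; inorder splits into left=[21], right=[]
  root=21; inorder splits into left=[], right=[]
Reconstructed level-order: [1, 6, 20, 16, 23, 18, 21]


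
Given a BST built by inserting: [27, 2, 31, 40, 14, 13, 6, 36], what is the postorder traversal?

Tree insertion order: [27, 2, 31, 40, 14, 13, 6, 36]
Tree (level-order array): [27, 2, 31, None, 14, None, 40, 13, None, 36, None, 6]
Postorder traversal: [6, 13, 14, 2, 36, 40, 31, 27]


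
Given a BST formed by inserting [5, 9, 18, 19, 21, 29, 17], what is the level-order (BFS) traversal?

Tree insertion order: [5, 9, 18, 19, 21, 29, 17]
Tree (level-order array): [5, None, 9, None, 18, 17, 19, None, None, None, 21, None, 29]
BFS from the root, enqueuing left then right child of each popped node:
  queue [5] -> pop 5, enqueue [9], visited so far: [5]
  queue [9] -> pop 9, enqueue [18], visited so far: [5, 9]
  queue [18] -> pop 18, enqueue [17, 19], visited so far: [5, 9, 18]
  queue [17, 19] -> pop 17, enqueue [none], visited so far: [5, 9, 18, 17]
  queue [19] -> pop 19, enqueue [21], visited so far: [5, 9, 18, 17, 19]
  queue [21] -> pop 21, enqueue [29], visited so far: [5, 9, 18, 17, 19, 21]
  queue [29] -> pop 29, enqueue [none], visited so far: [5, 9, 18, 17, 19, 21, 29]
Result: [5, 9, 18, 17, 19, 21, 29]


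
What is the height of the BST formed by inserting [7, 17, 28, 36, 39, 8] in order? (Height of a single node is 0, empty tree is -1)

Insertion order: [7, 17, 28, 36, 39, 8]
Tree (level-order array): [7, None, 17, 8, 28, None, None, None, 36, None, 39]
Compute height bottom-up (empty subtree = -1):
  height(8) = 1 + max(-1, -1) = 0
  height(39) = 1 + max(-1, -1) = 0
  height(36) = 1 + max(-1, 0) = 1
  height(28) = 1 + max(-1, 1) = 2
  height(17) = 1 + max(0, 2) = 3
  height(7) = 1 + max(-1, 3) = 4
Height = 4


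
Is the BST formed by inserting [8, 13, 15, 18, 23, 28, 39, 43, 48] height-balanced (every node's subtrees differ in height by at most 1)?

Tree (level-order array): [8, None, 13, None, 15, None, 18, None, 23, None, 28, None, 39, None, 43, None, 48]
Definition: a tree is height-balanced if, at every node, |h(left) - h(right)| <= 1 (empty subtree has height -1).
Bottom-up per-node check:
  node 48: h_left=-1, h_right=-1, diff=0 [OK], height=0
  node 43: h_left=-1, h_right=0, diff=1 [OK], height=1
  node 39: h_left=-1, h_right=1, diff=2 [FAIL (|-1-1|=2 > 1)], height=2
  node 28: h_left=-1, h_right=2, diff=3 [FAIL (|-1-2|=3 > 1)], height=3
  node 23: h_left=-1, h_right=3, diff=4 [FAIL (|-1-3|=4 > 1)], height=4
  node 18: h_left=-1, h_right=4, diff=5 [FAIL (|-1-4|=5 > 1)], height=5
  node 15: h_left=-1, h_right=5, diff=6 [FAIL (|-1-5|=6 > 1)], height=6
  node 13: h_left=-1, h_right=6, diff=7 [FAIL (|-1-6|=7 > 1)], height=7
  node 8: h_left=-1, h_right=7, diff=8 [FAIL (|-1-7|=8 > 1)], height=8
Node 39 violates the condition: |-1 - 1| = 2 > 1.
Result: Not balanced
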